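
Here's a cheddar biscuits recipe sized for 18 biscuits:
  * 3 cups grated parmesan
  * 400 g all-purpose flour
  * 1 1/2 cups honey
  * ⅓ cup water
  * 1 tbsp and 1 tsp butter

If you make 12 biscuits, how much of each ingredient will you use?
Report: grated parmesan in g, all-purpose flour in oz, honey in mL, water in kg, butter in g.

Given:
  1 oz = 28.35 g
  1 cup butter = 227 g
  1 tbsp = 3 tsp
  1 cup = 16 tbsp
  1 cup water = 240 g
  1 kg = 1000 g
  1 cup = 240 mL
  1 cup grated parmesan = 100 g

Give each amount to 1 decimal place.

grated parmesan: 200.0 g; all-purpose flour: 9.4 oz; honey: 240.0 mL; water: 0.1 kg; butter: 12.6 g

Scaling factor: 12/18 = 2/3.
grated parmesan: 3 cup × 2/3 × 100 g/cup = 200.0 g
all-purpose flour: 400 g × 2/3 ÷ 28.35 g/oz ≈ 9.4 oz
honey: 1.5 cup × 2/3 × 240 mL/cup = 240.0 mL
water: 1/3 cup × 2/3 × 240 g/cup ÷ 1000 g/kg ≈ 0.1 kg
butter: (1 tbsp + 1 tsp = 4/3 tbsp) × 2/3 ÷ 16 tbsp/cup × 227 g/cup ≈ 12.6 g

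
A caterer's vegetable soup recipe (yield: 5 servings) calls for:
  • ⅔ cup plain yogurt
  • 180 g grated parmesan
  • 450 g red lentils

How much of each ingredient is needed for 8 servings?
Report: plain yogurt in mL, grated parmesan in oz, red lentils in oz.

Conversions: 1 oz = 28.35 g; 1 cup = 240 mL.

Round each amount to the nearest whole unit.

Scaling factor: 8/5 = 1.6.
plain yogurt: 2/3 cup × 8/5 × 240 mL/cup = 256 mL
grated parmesan: 180 g × 8/5 ÷ 28.35 g/oz ≈ 10 oz
red lentils: 450 g × 8/5 ÷ 28.35 g/oz ≈ 25 oz

plain yogurt: 256 mL; grated parmesan: 10 oz; red lentils: 25 oz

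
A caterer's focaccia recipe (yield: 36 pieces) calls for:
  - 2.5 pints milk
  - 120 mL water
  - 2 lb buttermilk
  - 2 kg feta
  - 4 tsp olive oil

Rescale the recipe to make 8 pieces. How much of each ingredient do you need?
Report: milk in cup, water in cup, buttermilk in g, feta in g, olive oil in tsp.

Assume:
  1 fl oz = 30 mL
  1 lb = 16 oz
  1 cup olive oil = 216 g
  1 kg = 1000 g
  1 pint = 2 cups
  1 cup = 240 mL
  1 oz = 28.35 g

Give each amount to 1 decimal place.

Scaling factor: 8/36 = 2/9.
milk: 2.5 pint × 2/9 × 2 cup/pint ≈ 1.1 cup
water: 120 mL × 2/9 ÷ 240 mL/cup ≈ 0.1 cup
buttermilk: 2 lb × 2/9 × 16 oz/lb × 28.35 g/oz = 201.6 g
feta: 2 kg × 2/9 × 1000 g/kg ≈ 444.4 g
olive oil: 4 tsp × 2/9 ≈ 0.9 tsp

milk: 1.1 cup; water: 0.1 cup; buttermilk: 201.6 g; feta: 444.4 g; olive oil: 0.9 tsp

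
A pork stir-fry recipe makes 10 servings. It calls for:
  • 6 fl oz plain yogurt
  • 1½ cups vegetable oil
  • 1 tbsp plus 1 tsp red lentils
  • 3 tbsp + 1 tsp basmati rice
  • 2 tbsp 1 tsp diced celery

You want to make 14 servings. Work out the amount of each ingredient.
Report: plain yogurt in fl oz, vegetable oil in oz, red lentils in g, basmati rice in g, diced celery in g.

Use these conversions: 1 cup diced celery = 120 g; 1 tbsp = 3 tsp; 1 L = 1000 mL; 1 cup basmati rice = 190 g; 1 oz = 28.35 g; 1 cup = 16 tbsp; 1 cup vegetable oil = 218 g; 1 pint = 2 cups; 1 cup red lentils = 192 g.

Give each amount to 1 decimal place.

Scaling factor: 14/10 = 7/5 = 1.4.
plain yogurt: 6 fl oz × 7/5 = 8.4 fl oz
vegetable oil: 1.5 cup × 7/5 × 218 g/cup ÷ 28.35 g/oz ≈ 16.1 oz
red lentils: (1 tbsp + 1 tsp = 4/3 tbsp) × 7/5 ÷ 16 tbsp/cup × 192 g/cup = 22.4 g
basmati rice: (3 tbsp + 1 tsp = 10/3 tbsp) × 7/5 ÷ 16 tbsp/cup × 190 g/cup ≈ 55.4 g
diced celery: (2 tbsp + 1 tsp = 7/3 tbsp) × 7/5 ÷ 16 tbsp/cup × 120 g/cup = 24.5 g

plain yogurt: 8.4 fl oz; vegetable oil: 16.1 oz; red lentils: 22.4 g; basmati rice: 55.4 g; diced celery: 24.5 g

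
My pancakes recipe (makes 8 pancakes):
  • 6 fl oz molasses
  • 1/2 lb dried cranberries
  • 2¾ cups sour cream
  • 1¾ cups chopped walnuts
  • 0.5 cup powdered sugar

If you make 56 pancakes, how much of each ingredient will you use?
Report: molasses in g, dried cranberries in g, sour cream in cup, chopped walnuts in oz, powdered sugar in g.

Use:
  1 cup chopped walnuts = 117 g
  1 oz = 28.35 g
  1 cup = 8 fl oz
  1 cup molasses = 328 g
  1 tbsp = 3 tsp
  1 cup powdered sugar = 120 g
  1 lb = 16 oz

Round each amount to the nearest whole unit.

molasses: 1722 g; dried cranberries: 1588 g; sour cream: 19 cup; chopped walnuts: 51 oz; powdered sugar: 420 g

Scaling factor: 56/8 = 7.
molasses: 6 fl oz × 7 ÷ 8 fl oz/cup × 328 g/cup = 1722 g
dried cranberries: 0.5 lb × 7 × 16 oz/lb × 28.35 g/oz ≈ 1588 g
sour cream: 2.75 cup × 7 ≈ 19 cup
chopped walnuts: 1.75 cup × 7 × 117 g/cup ÷ 28.35 g/oz ≈ 51 oz
powdered sugar: 0.5 cup × 7 × 120 g/cup = 420 g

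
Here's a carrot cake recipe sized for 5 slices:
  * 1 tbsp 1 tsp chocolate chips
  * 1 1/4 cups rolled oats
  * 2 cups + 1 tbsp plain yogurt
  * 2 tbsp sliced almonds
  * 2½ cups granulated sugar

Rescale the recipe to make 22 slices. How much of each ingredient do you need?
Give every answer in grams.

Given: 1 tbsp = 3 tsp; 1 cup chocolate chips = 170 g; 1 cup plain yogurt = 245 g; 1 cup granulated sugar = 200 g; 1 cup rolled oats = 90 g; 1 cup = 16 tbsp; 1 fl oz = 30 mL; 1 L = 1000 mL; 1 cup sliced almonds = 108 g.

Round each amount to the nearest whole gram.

Scaling factor: 22/5 = 4.4.
chocolate chips: (1 tbsp + 1 tsp = 4/3 tbsp) × 22/5 ÷ 16 tbsp/cup × 170 g/cup ≈ 62 g
rolled oats: 1.25 cup × 22/5 × 90 g/cup = 495 g
plain yogurt: (2 cup + 1 tbsp = 2.0625 cup) × 22/5 × 245 g/cup ≈ 2223 g
sliced almonds: 2 tbsp × 22/5 ÷ 16 tbsp/cup × 108 g/cup ≈ 59 g
granulated sugar: 2.5 cup × 22/5 × 200 g/cup = 2200 g

chocolate chips: 62 g; rolled oats: 495 g; plain yogurt: 2223 g; sliced almonds: 59 g; granulated sugar: 2200 g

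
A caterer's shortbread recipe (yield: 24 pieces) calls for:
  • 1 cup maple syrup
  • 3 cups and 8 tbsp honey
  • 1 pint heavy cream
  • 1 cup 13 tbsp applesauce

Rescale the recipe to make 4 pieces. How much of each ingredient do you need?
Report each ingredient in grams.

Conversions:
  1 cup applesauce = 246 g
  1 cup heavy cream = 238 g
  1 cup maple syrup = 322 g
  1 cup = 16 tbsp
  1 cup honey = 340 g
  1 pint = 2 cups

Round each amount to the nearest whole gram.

Scaling factor: 4/24 = 1/6.
maple syrup: 1 cup × 1/6 × 322 g/cup ≈ 54 g
honey: (3 cup + 8 tbsp = 3.5 cup) × 1/6 × 340 g/cup ≈ 198 g
heavy cream: 1 pint × 1/6 × 2 cup/pint × 238 g/cup ≈ 79 g
applesauce: (1 cup + 13 tbsp = 1.8125 cup) × 1/6 × 246 g/cup ≈ 74 g

maple syrup: 54 g; honey: 198 g; heavy cream: 79 g; applesauce: 74 g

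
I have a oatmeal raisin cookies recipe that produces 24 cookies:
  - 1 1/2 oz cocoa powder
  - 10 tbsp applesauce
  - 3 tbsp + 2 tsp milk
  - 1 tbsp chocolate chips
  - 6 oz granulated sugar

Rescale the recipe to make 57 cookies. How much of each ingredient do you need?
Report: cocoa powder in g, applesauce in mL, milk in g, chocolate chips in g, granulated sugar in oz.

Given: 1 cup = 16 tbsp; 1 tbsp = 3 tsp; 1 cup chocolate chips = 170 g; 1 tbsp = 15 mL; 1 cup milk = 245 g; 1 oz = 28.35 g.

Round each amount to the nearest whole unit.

Scaling factor: 57/24 = 19/8 = 2.375.
cocoa powder: 1.5 oz × 19/8 × 28.35 g/oz ≈ 101 g
applesauce: 10 tbsp × 19/8 × 15 mL/tbsp ≈ 356 mL
milk: (3 tbsp + 2 tsp = 11/3 tbsp) × 19/8 ÷ 16 tbsp/cup × 245 g/cup ≈ 133 g
chocolate chips: 1 tbsp × 19/8 ÷ 16 tbsp/cup × 170 g/cup ≈ 25 g
granulated sugar: 6 oz × 19/8 ≈ 14 oz

cocoa powder: 101 g; applesauce: 356 mL; milk: 133 g; chocolate chips: 25 g; granulated sugar: 14 oz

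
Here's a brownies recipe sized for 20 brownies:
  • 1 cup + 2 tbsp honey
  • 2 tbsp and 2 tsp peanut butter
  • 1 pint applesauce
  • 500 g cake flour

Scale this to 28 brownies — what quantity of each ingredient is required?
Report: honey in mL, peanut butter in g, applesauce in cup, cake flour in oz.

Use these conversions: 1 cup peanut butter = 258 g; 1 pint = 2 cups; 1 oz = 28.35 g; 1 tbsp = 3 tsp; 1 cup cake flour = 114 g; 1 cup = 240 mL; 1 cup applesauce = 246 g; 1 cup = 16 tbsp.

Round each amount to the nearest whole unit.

honey: 378 mL; peanut butter: 60 g; applesauce: 3 cup; cake flour: 25 oz

Scaling factor: 28/20 = 7/5 = 1.4.
honey: (1 cup + 2 tbsp = 1.125 cup) × 7/5 × 240 mL/cup = 378 mL
peanut butter: (2 tbsp + 2 tsp = 8/3 tbsp) × 7/5 ÷ 16 tbsp/cup × 258 g/cup ≈ 60 g
applesauce: 1 pint × 7/5 × 2 cup/pint ≈ 3 cup
cake flour: 500 g × 7/5 ÷ 28.35 g/oz ≈ 25 oz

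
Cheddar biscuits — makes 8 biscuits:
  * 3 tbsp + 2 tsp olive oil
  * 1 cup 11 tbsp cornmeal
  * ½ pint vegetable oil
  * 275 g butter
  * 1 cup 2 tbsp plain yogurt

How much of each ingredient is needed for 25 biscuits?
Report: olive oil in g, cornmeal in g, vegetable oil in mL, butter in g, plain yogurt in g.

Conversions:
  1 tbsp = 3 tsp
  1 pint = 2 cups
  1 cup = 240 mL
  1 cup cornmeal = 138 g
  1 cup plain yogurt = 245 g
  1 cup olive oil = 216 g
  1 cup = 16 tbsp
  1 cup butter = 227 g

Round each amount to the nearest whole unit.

olive oil: 155 g; cornmeal: 728 g; vegetable oil: 750 mL; butter: 859 g; plain yogurt: 861 g

Scaling factor: 25/8 = 3.125.
olive oil: (3 tbsp + 2 tsp = 11/3 tbsp) × 25/8 ÷ 16 tbsp/cup × 216 g/cup ≈ 155 g
cornmeal: (1 cup + 11 tbsp = 1.6875 cup) × 25/8 × 138 g/cup ≈ 728 g
vegetable oil: 0.5 pint × 25/8 × 2 cup/pint × 240 mL/cup = 750 mL
butter: 275 g × 25/8 ≈ 859 g
plain yogurt: (1 cup + 2 tbsp = 1.125 cup) × 25/8 × 245 g/cup ≈ 861 g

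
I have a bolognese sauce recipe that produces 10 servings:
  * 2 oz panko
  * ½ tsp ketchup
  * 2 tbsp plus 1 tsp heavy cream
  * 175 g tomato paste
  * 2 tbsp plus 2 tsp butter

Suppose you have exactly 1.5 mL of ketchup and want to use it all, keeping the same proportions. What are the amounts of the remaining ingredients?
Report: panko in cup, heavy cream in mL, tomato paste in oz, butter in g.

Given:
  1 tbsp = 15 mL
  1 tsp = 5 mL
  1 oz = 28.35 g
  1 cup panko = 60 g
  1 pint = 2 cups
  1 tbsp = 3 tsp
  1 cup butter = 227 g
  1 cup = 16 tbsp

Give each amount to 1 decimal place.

The original recipe has 2.5 mL of ketchup, so the scaling factor is 1.5 ÷ 2.5 = 3/5 = 0.6.
panko: 2 oz × 3/5 × 28.35 g/oz ÷ 60 g/cup ≈ 0.6 cup
heavy cream: (2 tbsp + 1 tsp = 7/3 tbsp) × 3/5 × 15 mL/tbsp = 21.0 mL
tomato paste: 175 g × 3/5 ÷ 28.35 g/oz ≈ 3.7 oz
butter: (2 tbsp + 2 tsp = 8/3 tbsp) × 3/5 ÷ 16 tbsp/cup × 227 g/cup = 22.7 g

panko: 0.6 cup; heavy cream: 21.0 mL; tomato paste: 3.7 oz; butter: 22.7 g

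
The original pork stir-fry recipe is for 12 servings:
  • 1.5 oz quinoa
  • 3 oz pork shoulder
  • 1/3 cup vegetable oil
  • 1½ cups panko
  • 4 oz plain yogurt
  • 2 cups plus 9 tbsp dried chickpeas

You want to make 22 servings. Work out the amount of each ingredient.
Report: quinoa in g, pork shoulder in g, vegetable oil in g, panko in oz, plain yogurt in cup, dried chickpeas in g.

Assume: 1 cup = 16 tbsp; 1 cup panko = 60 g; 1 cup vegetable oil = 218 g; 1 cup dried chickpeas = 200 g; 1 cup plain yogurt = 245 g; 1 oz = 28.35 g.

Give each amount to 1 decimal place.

Scaling factor: 22/12 = 11/6.
quinoa: 1.5 oz × 11/6 × 28.35 g/oz ≈ 78.0 g
pork shoulder: 3 oz × 11/6 × 28.35 g/oz ≈ 155.9 g
vegetable oil: 1/3 cup × 11/6 × 218 g/cup ≈ 133.2 g
panko: 1.5 cup × 11/6 × 60 g/cup ÷ 28.35 g/oz ≈ 5.8 oz
plain yogurt: 4 oz × 11/6 × 28.35 g/oz ÷ 245 g/cup ≈ 0.8 cup
dried chickpeas: (2 cup + 9 tbsp = 2.5625 cup) × 11/6 × 200 g/cup ≈ 939.6 g

quinoa: 78.0 g; pork shoulder: 155.9 g; vegetable oil: 133.2 g; panko: 5.8 oz; plain yogurt: 0.8 cup; dried chickpeas: 939.6 g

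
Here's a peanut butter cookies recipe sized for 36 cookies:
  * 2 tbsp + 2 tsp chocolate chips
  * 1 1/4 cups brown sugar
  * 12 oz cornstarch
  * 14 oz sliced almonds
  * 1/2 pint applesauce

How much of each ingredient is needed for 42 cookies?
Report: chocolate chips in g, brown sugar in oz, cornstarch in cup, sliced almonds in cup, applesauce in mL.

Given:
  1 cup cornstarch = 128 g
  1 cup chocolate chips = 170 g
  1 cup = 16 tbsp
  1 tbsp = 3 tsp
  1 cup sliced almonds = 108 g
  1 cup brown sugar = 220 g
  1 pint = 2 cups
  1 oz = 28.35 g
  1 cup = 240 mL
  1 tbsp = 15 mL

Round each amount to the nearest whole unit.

Scaling factor: 42/36 = 7/6.
chocolate chips: (2 tbsp + 2 tsp = 8/3 tbsp) × 7/6 ÷ 16 tbsp/cup × 170 g/cup ≈ 33 g
brown sugar: 1.25 cup × 7/6 × 220 g/cup ÷ 28.35 g/oz ≈ 11 oz
cornstarch: 12 oz × 7/6 × 28.35 g/oz ÷ 128 g/cup ≈ 3 cup
sliced almonds: 14 oz × 7/6 × 28.35 g/oz ÷ 108 g/cup ≈ 4 cup
applesauce: 0.5 pint × 7/6 × 2 cup/pint × 240 mL/cup = 280 mL

chocolate chips: 33 g; brown sugar: 11 oz; cornstarch: 3 cup; sliced almonds: 4 cup; applesauce: 280 mL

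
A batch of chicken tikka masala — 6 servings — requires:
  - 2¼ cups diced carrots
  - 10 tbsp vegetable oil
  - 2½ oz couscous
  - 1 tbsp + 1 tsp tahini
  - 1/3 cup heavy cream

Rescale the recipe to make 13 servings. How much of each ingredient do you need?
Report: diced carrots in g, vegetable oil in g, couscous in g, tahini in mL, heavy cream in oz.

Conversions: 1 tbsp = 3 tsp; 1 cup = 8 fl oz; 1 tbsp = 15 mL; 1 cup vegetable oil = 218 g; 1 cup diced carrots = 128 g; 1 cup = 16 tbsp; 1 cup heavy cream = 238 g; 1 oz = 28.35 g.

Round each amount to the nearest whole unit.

Scaling factor: 13/6.
diced carrots: 2.25 cup × 13/6 × 128 g/cup = 624 g
vegetable oil: 10 tbsp × 13/6 ÷ 16 tbsp/cup × 218 g/cup ≈ 295 g
couscous: 2.5 oz × 13/6 × 28.35 g/oz ≈ 154 g
tahini: (1 tbsp + 1 tsp = 4/3 tbsp) × 13/6 × 15 mL/tbsp ≈ 43 mL
heavy cream: 1/3 cup × 13/6 × 238 g/cup ÷ 28.35 g/oz ≈ 6 oz

diced carrots: 624 g; vegetable oil: 295 g; couscous: 154 g; tahini: 43 mL; heavy cream: 6 oz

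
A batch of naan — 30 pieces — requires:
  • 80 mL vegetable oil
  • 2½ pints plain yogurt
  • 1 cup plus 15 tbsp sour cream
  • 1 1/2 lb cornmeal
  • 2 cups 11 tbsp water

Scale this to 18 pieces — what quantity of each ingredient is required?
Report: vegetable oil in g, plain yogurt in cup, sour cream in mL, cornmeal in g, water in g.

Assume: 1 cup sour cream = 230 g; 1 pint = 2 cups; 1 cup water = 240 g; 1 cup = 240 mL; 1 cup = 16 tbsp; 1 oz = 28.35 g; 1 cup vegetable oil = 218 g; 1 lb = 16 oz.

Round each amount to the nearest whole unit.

vegetable oil: 44 g; plain yogurt: 3 cup; sour cream: 279 mL; cornmeal: 408 g; water: 387 g

Scaling factor: 18/30 = 3/5 = 0.6.
vegetable oil: 80 mL × 3/5 ÷ 240 mL/cup × 218 g/cup ≈ 44 g
plain yogurt: 2.5 pint × 3/5 × 2 cup/pint = 3 cup
sour cream: (1 cup + 15 tbsp = 1.9375 cup) × 3/5 × 240 mL/cup = 279 mL
cornmeal: 1.5 lb × 3/5 × 16 oz/lb × 28.35 g/oz ≈ 408 g
water: (2 cup + 11 tbsp = 2.6875 cup) × 3/5 × 240 g/cup = 387 g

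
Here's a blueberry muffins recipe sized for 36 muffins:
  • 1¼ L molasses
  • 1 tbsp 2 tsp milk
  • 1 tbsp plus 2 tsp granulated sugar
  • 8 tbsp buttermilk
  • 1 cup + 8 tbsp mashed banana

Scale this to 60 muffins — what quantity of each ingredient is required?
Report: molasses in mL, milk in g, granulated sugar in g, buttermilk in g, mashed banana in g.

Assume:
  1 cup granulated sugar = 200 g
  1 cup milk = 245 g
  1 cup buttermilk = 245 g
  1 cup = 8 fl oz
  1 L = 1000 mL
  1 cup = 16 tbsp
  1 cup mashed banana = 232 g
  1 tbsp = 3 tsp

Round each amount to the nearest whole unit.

molasses: 2083 mL; milk: 43 g; granulated sugar: 35 g; buttermilk: 204 g; mashed banana: 580 g

Scaling factor: 60/36 = 5/3.
molasses: 1.25 L × 5/3 × 1000 mL/L ≈ 2083 mL
milk: (1 tbsp + 2 tsp = 5/3 tbsp) × 5/3 ÷ 16 tbsp/cup × 245 g/cup ≈ 43 g
granulated sugar: (1 tbsp + 2 tsp = 5/3 tbsp) × 5/3 ÷ 16 tbsp/cup × 200 g/cup ≈ 35 g
buttermilk: 8 tbsp × 5/3 ÷ 16 tbsp/cup × 245 g/cup ≈ 204 g
mashed banana: (1 cup + 8 tbsp = 1.5 cup) × 5/3 × 232 g/cup = 580 g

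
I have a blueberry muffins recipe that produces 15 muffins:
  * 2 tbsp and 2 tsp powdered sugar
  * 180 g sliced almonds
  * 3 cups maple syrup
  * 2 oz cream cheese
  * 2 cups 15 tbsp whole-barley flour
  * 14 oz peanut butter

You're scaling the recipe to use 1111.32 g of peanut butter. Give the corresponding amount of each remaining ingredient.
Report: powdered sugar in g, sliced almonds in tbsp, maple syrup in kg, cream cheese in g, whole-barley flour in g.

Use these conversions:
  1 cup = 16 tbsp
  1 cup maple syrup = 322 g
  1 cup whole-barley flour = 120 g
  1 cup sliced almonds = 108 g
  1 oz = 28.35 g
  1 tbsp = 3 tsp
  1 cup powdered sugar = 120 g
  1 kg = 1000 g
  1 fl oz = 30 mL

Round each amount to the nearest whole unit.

The original recipe has 396.9 g of peanut butter, so the scaling factor is 1111.32 ÷ 396.9 = 14/5 = 2.8.
powdered sugar: (2 tbsp + 2 tsp = 8/3 tbsp) × 14/5 ÷ 16 tbsp/cup × 120 g/cup = 56 g
sliced almonds: 180 g × 14/5 ÷ 108 g/cup × 16 tbsp/cup ≈ 75 tbsp
maple syrup: 3 cup × 14/5 × 322 g/cup ÷ 1000 g/kg ≈ 3 kg
cream cheese: 2 oz × 14/5 × 28.35 g/oz ≈ 159 g
whole-barley flour: (2 cup + 15 tbsp = 2.9375 cup) × 14/5 × 120 g/cup = 987 g

powdered sugar: 56 g; sliced almonds: 75 tbsp; maple syrup: 3 kg; cream cheese: 159 g; whole-barley flour: 987 g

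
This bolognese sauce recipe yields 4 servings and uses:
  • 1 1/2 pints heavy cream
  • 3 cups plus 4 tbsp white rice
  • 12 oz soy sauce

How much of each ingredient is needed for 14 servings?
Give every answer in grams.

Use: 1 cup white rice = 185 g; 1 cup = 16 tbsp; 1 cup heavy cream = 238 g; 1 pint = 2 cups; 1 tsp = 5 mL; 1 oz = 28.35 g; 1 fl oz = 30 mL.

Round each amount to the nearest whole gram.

Scaling factor: 14/4 = 7/2 = 3.5.
heavy cream: 1.5 pint × 7/2 × 2 cup/pint × 238 g/cup = 2499 g
white rice: (3 cup + 4 tbsp = 3.25 cup) × 7/2 × 185 g/cup ≈ 2104 g
soy sauce: 12 oz × 7/2 × 28.35 g/oz ≈ 1191 g

heavy cream: 2499 g; white rice: 2104 g; soy sauce: 1191 g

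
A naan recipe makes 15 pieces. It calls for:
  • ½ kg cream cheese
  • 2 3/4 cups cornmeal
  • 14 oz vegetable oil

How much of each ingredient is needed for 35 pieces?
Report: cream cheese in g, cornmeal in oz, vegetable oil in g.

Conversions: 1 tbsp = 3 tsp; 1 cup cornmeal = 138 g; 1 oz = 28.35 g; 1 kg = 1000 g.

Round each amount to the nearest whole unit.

cream cheese: 1167 g; cornmeal: 31 oz; vegetable oil: 926 g

Scaling factor: 35/15 = 7/3.
cream cheese: 0.5 kg × 7/3 × 1000 g/kg ≈ 1167 g
cornmeal: 2.75 cup × 7/3 × 138 g/cup ÷ 28.35 g/oz ≈ 31 oz
vegetable oil: 14 oz × 7/3 × 28.35 g/oz ≈ 926 g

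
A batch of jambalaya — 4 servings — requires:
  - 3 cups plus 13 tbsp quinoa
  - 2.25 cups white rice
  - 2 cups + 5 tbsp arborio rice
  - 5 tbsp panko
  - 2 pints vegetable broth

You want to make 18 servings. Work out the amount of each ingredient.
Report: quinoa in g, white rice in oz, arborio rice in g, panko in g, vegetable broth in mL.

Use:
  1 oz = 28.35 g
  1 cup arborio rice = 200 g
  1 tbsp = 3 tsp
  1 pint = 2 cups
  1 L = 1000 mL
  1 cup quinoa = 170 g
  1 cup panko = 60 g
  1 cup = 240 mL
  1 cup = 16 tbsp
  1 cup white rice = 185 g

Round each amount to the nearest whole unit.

quinoa: 2917 g; white rice: 66 oz; arborio rice: 2081 g; panko: 84 g; vegetable broth: 4320 mL

Scaling factor: 18/4 = 9/2 = 4.5.
quinoa: (3 cup + 13 tbsp = 3.8125 cup) × 9/2 × 170 g/cup ≈ 2917 g
white rice: 2.25 cup × 9/2 × 185 g/cup ÷ 28.35 g/oz ≈ 66 oz
arborio rice: (2 cup + 5 tbsp = 2.3125 cup) × 9/2 × 200 g/cup ≈ 2081 g
panko: 5 tbsp × 9/2 ÷ 16 tbsp/cup × 60 g/cup ≈ 84 g
vegetable broth: 2 pint × 9/2 × 2 cup/pint × 240 mL/cup = 4320 mL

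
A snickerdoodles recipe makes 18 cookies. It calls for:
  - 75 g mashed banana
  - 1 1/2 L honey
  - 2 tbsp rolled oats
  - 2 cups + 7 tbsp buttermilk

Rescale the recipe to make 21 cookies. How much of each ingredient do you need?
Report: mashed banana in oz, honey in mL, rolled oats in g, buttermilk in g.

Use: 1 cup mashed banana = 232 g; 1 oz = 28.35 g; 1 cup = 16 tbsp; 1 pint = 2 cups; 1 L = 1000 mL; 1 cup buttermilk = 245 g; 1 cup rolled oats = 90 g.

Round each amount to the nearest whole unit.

Scaling factor: 21/18 = 7/6.
mashed banana: 75 g × 7/6 ÷ 28.35 g/oz ≈ 3 oz
honey: 1.5 L × 7/6 × 1000 mL/L = 1750 mL
rolled oats: 2 tbsp × 7/6 ÷ 16 tbsp/cup × 90 g/cup ≈ 13 g
buttermilk: (2 cup + 7 tbsp = 2.4375 cup) × 7/6 × 245 g/cup ≈ 697 g

mashed banana: 3 oz; honey: 1750 mL; rolled oats: 13 g; buttermilk: 697 g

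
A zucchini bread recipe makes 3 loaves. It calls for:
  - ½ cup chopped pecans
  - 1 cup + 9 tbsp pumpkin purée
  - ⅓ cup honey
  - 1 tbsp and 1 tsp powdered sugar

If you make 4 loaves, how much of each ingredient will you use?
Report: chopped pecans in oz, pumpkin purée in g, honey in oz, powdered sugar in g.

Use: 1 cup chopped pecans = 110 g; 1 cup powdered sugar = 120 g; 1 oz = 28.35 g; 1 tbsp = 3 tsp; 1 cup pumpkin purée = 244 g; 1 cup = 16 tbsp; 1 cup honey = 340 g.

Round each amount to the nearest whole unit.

Scaling factor: 4/3.
chopped pecans: 0.5 cup × 4/3 × 110 g/cup ÷ 28.35 g/oz ≈ 3 oz
pumpkin purée: (1 cup + 9 tbsp = 1.5625 cup) × 4/3 × 244 g/cup ≈ 508 g
honey: 1/3 cup × 4/3 × 340 g/cup ÷ 28.35 g/oz ≈ 5 oz
powdered sugar: (1 tbsp + 1 tsp = 4/3 tbsp) × 4/3 ÷ 16 tbsp/cup × 120 g/cup ≈ 13 g

chopped pecans: 3 oz; pumpkin purée: 508 g; honey: 5 oz; powdered sugar: 13 g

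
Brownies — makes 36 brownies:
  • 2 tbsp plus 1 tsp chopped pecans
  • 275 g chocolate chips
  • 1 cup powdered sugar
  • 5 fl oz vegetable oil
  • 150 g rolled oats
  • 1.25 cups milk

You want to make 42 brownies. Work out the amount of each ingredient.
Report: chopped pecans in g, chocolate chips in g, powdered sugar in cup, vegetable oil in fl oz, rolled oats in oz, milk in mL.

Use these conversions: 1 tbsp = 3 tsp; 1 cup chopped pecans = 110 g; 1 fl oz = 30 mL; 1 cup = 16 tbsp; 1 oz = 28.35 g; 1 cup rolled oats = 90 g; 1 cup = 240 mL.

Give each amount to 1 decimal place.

chopped pecans: 18.7 g; chocolate chips: 320.8 g; powdered sugar: 1.2 cup; vegetable oil: 5.8 fl oz; rolled oats: 6.2 oz; milk: 350.0 mL

Scaling factor: 42/36 = 7/6.
chopped pecans: (2 tbsp + 1 tsp = 7/3 tbsp) × 7/6 ÷ 16 tbsp/cup × 110 g/cup ≈ 18.7 g
chocolate chips: 275 g × 7/6 ≈ 320.8 g
powdered sugar: 1 cup × 7/6 ≈ 1.2 cup
vegetable oil: 5 fl oz × 7/6 ≈ 5.8 fl oz
rolled oats: 150 g × 7/6 ÷ 28.35 g/oz ≈ 6.2 oz
milk: 1.25 cup × 7/6 × 240 mL/cup = 350.0 mL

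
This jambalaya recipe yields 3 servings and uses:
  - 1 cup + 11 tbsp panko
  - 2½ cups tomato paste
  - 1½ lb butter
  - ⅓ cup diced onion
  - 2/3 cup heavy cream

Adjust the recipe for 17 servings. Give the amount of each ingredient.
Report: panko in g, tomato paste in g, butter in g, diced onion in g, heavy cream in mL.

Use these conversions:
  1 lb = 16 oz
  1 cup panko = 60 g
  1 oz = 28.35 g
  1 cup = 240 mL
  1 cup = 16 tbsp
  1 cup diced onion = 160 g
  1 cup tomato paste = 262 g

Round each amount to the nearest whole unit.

panko: 574 g; tomato paste: 3712 g; butter: 3856 g; diced onion: 302 g; heavy cream: 907 mL

Scaling factor: 17/3.
panko: (1 cup + 11 tbsp = 1.6875 cup) × 17/3 × 60 g/cup ≈ 574 g
tomato paste: 2.5 cup × 17/3 × 262 g/cup ≈ 3712 g
butter: 1.5 lb × 17/3 × 16 oz/lb × 28.35 g/oz ≈ 3856 g
diced onion: 1/3 cup × 17/3 × 160 g/cup ≈ 302 g
heavy cream: 2/3 cup × 17/3 × 240 mL/cup ≈ 907 mL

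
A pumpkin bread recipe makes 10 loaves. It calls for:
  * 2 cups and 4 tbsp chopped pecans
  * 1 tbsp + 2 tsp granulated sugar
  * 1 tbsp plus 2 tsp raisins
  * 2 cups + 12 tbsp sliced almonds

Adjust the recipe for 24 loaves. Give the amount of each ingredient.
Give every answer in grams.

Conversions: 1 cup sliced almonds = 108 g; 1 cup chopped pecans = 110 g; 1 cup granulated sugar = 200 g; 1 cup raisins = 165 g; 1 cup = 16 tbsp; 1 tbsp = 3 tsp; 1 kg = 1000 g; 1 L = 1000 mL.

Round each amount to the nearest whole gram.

chopped pecans: 594 g; granulated sugar: 50 g; raisins: 41 g; sliced almonds: 713 g

Scaling factor: 24/10 = 12/5 = 2.4.
chopped pecans: (2 cup + 4 tbsp = 2.25 cup) × 12/5 × 110 g/cup = 594 g
granulated sugar: (1 tbsp + 2 tsp = 5/3 tbsp) × 12/5 ÷ 16 tbsp/cup × 200 g/cup = 50 g
raisins: (1 tbsp + 2 tsp = 5/3 tbsp) × 12/5 ÷ 16 tbsp/cup × 165 g/cup ≈ 41 g
sliced almonds: (2 cup + 12 tbsp = 2.75 cup) × 12/5 × 108 g/cup ≈ 713 g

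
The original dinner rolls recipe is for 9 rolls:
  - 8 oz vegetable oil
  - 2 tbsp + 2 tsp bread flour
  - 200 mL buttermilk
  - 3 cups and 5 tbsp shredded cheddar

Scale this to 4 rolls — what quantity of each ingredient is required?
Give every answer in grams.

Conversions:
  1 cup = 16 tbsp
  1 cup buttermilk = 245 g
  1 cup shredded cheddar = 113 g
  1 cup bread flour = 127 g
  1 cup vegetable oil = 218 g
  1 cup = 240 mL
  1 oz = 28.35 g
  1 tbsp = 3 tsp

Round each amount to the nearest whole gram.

Scaling factor: 4/9.
vegetable oil: 8 oz × 4/9 × 28.35 g/oz ≈ 101 g
bread flour: (2 tbsp + 2 tsp = 8/3 tbsp) × 4/9 ÷ 16 tbsp/cup × 127 g/cup ≈ 9 g
buttermilk: 200 mL × 4/9 ÷ 240 mL/cup × 245 g/cup ≈ 91 g
shredded cheddar: (3 cup + 5 tbsp = 3.3125 cup) × 4/9 × 113 g/cup ≈ 166 g

vegetable oil: 101 g; bread flour: 9 g; buttermilk: 91 g; shredded cheddar: 166 g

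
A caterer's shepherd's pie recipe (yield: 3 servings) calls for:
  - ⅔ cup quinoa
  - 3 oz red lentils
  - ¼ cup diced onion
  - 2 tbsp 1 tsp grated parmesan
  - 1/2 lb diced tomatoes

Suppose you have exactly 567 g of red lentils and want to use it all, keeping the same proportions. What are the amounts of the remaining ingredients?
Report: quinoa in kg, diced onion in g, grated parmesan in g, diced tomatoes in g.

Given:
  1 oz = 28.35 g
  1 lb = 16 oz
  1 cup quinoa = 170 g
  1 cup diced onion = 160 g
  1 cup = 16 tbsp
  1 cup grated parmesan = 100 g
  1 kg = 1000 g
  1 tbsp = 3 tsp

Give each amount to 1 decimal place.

The original recipe has 85.05 g of red lentils, so the scaling factor is 567 ÷ 85.05 = 20/3.
quinoa: 2/3 cup × 20/3 × 170 g/cup ÷ 1000 g/kg ≈ 0.8 kg
diced onion: 0.25 cup × 20/3 × 160 g/cup ≈ 266.7 g
grated parmesan: (2 tbsp + 1 tsp = 7/3 tbsp) × 20/3 ÷ 16 tbsp/cup × 100 g/cup ≈ 97.2 g
diced tomatoes: 0.5 lb × 20/3 × 16 oz/lb × 28.35 g/oz = 1512.0 g

quinoa: 0.8 kg; diced onion: 266.7 g; grated parmesan: 97.2 g; diced tomatoes: 1512.0 g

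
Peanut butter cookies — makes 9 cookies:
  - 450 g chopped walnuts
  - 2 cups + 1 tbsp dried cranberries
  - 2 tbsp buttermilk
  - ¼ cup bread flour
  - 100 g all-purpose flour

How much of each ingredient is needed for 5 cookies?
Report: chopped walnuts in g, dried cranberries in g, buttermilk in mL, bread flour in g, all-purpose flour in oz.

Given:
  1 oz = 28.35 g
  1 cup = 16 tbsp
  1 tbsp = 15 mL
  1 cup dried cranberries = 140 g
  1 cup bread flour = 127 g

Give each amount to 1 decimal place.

Scaling factor: 5/9.
chopped walnuts: 450 g × 5/9 = 250.0 g
dried cranberries: (2 cup + 1 tbsp = 2.0625 cup) × 5/9 × 140 g/cup ≈ 160.4 g
buttermilk: 2 tbsp × 5/9 × 15 mL/tbsp ≈ 16.7 mL
bread flour: 0.25 cup × 5/9 × 127 g/cup ≈ 17.6 g
all-purpose flour: 100 g × 5/9 ÷ 28.35 g/oz ≈ 2.0 oz

chopped walnuts: 250.0 g; dried cranberries: 160.4 g; buttermilk: 16.7 mL; bread flour: 17.6 g; all-purpose flour: 2.0 oz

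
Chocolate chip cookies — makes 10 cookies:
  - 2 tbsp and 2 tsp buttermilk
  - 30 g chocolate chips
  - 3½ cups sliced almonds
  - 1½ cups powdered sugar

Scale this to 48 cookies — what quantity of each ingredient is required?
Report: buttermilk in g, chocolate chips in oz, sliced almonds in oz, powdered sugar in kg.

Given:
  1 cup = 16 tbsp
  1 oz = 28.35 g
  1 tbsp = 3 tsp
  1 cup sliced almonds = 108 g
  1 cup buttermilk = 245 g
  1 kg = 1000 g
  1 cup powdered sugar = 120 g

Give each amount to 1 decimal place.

Scaling factor: 48/10 = 24/5 = 4.8.
buttermilk: (2 tbsp + 2 tsp = 8/3 tbsp) × 24/5 ÷ 16 tbsp/cup × 245 g/cup = 196.0 g
chocolate chips: 30 g × 24/5 ÷ 28.35 g/oz ≈ 5.1 oz
sliced almonds: 3.5 cup × 24/5 × 108 g/cup ÷ 28.35 g/oz = 64.0 oz
powdered sugar: 1.5 cup × 24/5 × 120 g/cup ÷ 1000 g/kg ≈ 0.9 kg

buttermilk: 196.0 g; chocolate chips: 5.1 oz; sliced almonds: 64.0 oz; powdered sugar: 0.9 kg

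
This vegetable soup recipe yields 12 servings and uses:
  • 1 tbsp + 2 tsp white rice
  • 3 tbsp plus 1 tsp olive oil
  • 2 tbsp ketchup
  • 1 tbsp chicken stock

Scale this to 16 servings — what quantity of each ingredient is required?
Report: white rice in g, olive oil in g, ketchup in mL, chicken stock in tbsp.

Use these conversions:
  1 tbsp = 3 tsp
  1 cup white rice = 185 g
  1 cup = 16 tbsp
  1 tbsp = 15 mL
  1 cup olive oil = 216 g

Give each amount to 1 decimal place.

white rice: 25.7 g; olive oil: 60.0 g; ketchup: 40.0 mL; chicken stock: 1.3 tbsp

Scaling factor: 16/12 = 4/3.
white rice: (1 tbsp + 2 tsp = 5/3 tbsp) × 4/3 ÷ 16 tbsp/cup × 185 g/cup ≈ 25.7 g
olive oil: (3 tbsp + 1 tsp = 10/3 tbsp) × 4/3 ÷ 16 tbsp/cup × 216 g/cup = 60.0 g
ketchup: 2 tbsp × 4/3 × 15 mL/tbsp = 40.0 mL
chicken stock: 1 tbsp × 4/3 ≈ 1.3 tbsp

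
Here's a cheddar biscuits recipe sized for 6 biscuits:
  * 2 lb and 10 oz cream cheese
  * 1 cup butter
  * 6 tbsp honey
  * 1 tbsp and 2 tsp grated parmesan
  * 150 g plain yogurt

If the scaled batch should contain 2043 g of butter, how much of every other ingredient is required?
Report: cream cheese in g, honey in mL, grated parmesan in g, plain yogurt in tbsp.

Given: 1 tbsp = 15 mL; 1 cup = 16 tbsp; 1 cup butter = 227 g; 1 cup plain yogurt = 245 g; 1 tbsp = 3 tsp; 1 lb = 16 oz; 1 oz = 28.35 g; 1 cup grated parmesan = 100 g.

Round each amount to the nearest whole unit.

The original recipe has 227 g of butter, so the scaling factor is 2043 ÷ 227 = 9.
cream cheese: (2 lb + 10 oz = 2.625 lb) × 9 × 16 oz/lb × 28.35 g/oz ≈ 10716 g
honey: 6 tbsp × 9 × 15 mL/tbsp = 810 mL
grated parmesan: (1 tbsp + 2 tsp = 5/3 tbsp) × 9 ÷ 16 tbsp/cup × 100 g/cup ≈ 94 g
plain yogurt: 150 g × 9 ÷ 245 g/cup × 16 tbsp/cup ≈ 88 tbsp

cream cheese: 10716 g; honey: 810 mL; grated parmesan: 94 g; plain yogurt: 88 tbsp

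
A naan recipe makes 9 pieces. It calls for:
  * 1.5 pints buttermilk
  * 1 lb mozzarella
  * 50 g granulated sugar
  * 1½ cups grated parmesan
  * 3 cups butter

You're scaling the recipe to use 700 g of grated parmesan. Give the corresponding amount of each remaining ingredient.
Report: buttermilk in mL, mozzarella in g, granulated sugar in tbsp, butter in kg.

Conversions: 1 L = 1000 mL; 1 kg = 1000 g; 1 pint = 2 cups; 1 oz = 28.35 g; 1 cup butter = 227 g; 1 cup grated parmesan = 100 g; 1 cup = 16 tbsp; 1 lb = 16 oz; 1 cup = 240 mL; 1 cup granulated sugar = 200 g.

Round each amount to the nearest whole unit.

buttermilk: 3360 mL; mozzarella: 2117 g; granulated sugar: 19 tbsp; butter: 3 kg

The original recipe has 150 g of grated parmesan, so the scaling factor is 700 ÷ 150 = 14/3.
buttermilk: 1.5 pint × 14/3 × 2 cup/pint × 240 mL/cup = 3360 mL
mozzarella: 1 lb × 14/3 × 16 oz/lb × 28.35 g/oz ≈ 2117 g
granulated sugar: 50 g × 14/3 ÷ 200 g/cup × 16 tbsp/cup ≈ 19 tbsp
butter: 3 cup × 14/3 × 227 g/cup ÷ 1000 g/kg ≈ 3 kg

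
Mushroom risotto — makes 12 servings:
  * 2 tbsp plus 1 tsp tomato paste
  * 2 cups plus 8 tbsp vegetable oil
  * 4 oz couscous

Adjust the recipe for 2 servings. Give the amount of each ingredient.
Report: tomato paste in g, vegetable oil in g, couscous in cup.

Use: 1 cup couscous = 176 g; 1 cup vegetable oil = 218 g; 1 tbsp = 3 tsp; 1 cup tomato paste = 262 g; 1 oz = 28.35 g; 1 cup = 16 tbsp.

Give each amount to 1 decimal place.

Scaling factor: 2/12 = 1/6.
tomato paste: (2 tbsp + 1 tsp = 7/3 tbsp) × 1/6 ÷ 16 tbsp/cup × 262 g/cup ≈ 6.4 g
vegetable oil: (2 cup + 8 tbsp = 2.5 cup) × 1/6 × 218 g/cup ≈ 90.8 g
couscous: 4 oz × 1/6 × 28.35 g/oz ÷ 176 g/cup ≈ 0.1 cup

tomato paste: 6.4 g; vegetable oil: 90.8 g; couscous: 0.1 cup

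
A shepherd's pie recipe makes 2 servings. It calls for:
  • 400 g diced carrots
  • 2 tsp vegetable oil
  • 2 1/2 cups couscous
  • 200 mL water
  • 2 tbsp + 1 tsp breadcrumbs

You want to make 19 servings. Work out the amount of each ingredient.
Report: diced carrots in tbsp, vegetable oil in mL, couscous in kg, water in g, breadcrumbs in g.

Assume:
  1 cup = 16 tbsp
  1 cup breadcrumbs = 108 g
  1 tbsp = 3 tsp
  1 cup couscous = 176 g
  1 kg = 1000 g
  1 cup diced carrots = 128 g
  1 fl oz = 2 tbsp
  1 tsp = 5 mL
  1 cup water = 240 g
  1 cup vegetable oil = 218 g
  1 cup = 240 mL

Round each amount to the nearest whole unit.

Scaling factor: 19/2 = 9.5.
diced carrots: 400 g × 19/2 ÷ 128 g/cup × 16 tbsp/cup = 475 tbsp
vegetable oil: 2 tsp × 19/2 × 5 mL/tsp = 95 mL
couscous: 2.5 cup × 19/2 × 176 g/cup ÷ 1000 g/kg ≈ 4 kg
water: 200 mL × 19/2 ÷ 240 mL/cup × 240 g/cup = 1900 g
breadcrumbs: (2 tbsp + 1 tsp = 7/3 tbsp) × 19/2 ÷ 16 tbsp/cup × 108 g/cup ≈ 150 g

diced carrots: 475 tbsp; vegetable oil: 95 mL; couscous: 4 kg; water: 1900 g; breadcrumbs: 150 g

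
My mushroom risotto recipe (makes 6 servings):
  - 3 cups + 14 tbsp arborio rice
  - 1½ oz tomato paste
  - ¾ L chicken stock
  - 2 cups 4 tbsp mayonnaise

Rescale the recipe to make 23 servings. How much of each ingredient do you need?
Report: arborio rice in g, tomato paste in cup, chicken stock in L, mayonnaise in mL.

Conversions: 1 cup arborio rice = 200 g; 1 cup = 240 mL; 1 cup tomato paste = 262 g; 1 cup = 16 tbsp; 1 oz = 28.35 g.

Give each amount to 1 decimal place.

arborio rice: 2970.8 g; tomato paste: 0.6 cup; chicken stock: 2.9 L; mayonnaise: 2070.0 mL

Scaling factor: 23/6.
arborio rice: (3 cup + 14 tbsp = 3.875 cup) × 23/6 × 200 g/cup ≈ 2970.8 g
tomato paste: 1.5 oz × 23/6 × 28.35 g/oz ÷ 262 g/cup ≈ 0.6 cup
chicken stock: 0.75 L × 23/6 ≈ 2.9 L
mayonnaise: (2 cup + 4 tbsp = 2.25 cup) × 23/6 × 240 mL/cup = 2070.0 mL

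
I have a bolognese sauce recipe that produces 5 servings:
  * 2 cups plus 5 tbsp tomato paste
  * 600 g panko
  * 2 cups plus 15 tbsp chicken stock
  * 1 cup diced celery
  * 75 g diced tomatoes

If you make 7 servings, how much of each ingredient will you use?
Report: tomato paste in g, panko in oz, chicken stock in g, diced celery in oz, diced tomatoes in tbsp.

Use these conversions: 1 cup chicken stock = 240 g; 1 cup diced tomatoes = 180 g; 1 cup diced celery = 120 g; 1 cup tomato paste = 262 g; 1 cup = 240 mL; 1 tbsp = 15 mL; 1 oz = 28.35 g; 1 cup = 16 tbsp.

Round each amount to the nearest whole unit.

Scaling factor: 7/5 = 1.4.
tomato paste: (2 cup + 5 tbsp = 2.3125 cup) × 7/5 × 262 g/cup ≈ 848 g
panko: 600 g × 7/5 ÷ 28.35 g/oz ≈ 30 oz
chicken stock: (2 cup + 15 tbsp = 2.9375 cup) × 7/5 × 240 g/cup = 987 g
diced celery: 1 cup × 7/5 × 120 g/cup ÷ 28.35 g/oz ≈ 6 oz
diced tomatoes: 75 g × 7/5 ÷ 180 g/cup × 16 tbsp/cup ≈ 9 tbsp

tomato paste: 848 g; panko: 30 oz; chicken stock: 987 g; diced celery: 6 oz; diced tomatoes: 9 tbsp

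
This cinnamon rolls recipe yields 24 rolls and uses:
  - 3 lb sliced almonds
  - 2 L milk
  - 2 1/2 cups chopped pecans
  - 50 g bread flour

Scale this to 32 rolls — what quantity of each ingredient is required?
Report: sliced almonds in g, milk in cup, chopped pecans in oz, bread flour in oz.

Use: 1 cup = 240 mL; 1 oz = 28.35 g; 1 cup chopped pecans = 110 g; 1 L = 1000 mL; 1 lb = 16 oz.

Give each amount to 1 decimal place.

sliced almonds: 1814.4 g; milk: 11.1 cup; chopped pecans: 12.9 oz; bread flour: 2.4 oz

Scaling factor: 32/24 = 4/3.
sliced almonds: 3 lb × 4/3 × 16 oz/lb × 28.35 g/oz = 1814.4 g
milk: 2 L × 4/3 × 1000 mL/L ÷ 240 mL/cup ≈ 11.1 cup
chopped pecans: 2.5 cup × 4/3 × 110 g/cup ÷ 28.35 g/oz ≈ 12.9 oz
bread flour: 50 g × 4/3 ÷ 28.35 g/oz ≈ 2.4 oz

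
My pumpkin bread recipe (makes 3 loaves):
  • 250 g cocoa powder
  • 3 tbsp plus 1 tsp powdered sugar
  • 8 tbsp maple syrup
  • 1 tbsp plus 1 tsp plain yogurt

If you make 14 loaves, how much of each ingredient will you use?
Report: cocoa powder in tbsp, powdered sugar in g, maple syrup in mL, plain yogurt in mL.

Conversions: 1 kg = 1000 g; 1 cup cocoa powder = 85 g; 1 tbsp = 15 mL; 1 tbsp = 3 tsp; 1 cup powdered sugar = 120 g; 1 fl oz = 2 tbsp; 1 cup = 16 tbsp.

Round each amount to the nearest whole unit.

Scaling factor: 14/3.
cocoa powder: 250 g × 14/3 ÷ 85 g/cup × 16 tbsp/cup ≈ 220 tbsp
powdered sugar: (3 tbsp + 1 tsp = 10/3 tbsp) × 14/3 ÷ 16 tbsp/cup × 120 g/cup ≈ 117 g
maple syrup: 8 tbsp × 14/3 × 15 mL/tbsp = 560 mL
plain yogurt: (1 tbsp + 1 tsp = 4/3 tbsp) × 14/3 × 15 mL/tbsp ≈ 93 mL

cocoa powder: 220 tbsp; powdered sugar: 117 g; maple syrup: 560 mL; plain yogurt: 93 mL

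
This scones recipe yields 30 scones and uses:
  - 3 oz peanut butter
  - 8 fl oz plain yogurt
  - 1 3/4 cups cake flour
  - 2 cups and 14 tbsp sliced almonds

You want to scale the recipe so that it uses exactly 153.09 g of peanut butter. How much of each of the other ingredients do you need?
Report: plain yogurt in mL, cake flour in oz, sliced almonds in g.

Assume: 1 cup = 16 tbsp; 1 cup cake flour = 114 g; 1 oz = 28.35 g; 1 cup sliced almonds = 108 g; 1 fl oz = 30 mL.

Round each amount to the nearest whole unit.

The original recipe has 85.05 g of peanut butter, so the scaling factor is 153.09 ÷ 85.05 = 9/5 = 1.8.
plain yogurt: 8 fl oz × 9/5 × 30 mL/fl oz = 432 mL
cake flour: 1.75 cup × 9/5 × 114 g/cup ÷ 28.35 g/oz ≈ 13 oz
sliced almonds: (2 cup + 14 tbsp = 2.875 cup) × 9/5 × 108 g/cup ≈ 559 g

plain yogurt: 432 mL; cake flour: 13 oz; sliced almonds: 559 g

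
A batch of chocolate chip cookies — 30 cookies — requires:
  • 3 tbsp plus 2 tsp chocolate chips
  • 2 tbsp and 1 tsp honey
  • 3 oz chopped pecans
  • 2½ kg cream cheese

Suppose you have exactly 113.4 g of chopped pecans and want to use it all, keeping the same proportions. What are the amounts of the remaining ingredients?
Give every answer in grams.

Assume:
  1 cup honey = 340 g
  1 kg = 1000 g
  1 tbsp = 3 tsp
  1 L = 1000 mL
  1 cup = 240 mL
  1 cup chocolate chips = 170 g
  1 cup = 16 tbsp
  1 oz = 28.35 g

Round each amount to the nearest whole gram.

chocolate chips: 52 g; honey: 66 g; cream cheese: 3333 g

The original recipe has 85.05 g of chopped pecans, so the scaling factor is 113.4 ÷ 85.05 = 4/3.
chocolate chips: (3 tbsp + 2 tsp = 11/3 tbsp) × 4/3 ÷ 16 tbsp/cup × 170 g/cup ≈ 52 g
honey: (2 tbsp + 1 tsp = 7/3 tbsp) × 4/3 ÷ 16 tbsp/cup × 340 g/cup ≈ 66 g
cream cheese: 2.5 kg × 4/3 × 1000 g/kg ≈ 3333 g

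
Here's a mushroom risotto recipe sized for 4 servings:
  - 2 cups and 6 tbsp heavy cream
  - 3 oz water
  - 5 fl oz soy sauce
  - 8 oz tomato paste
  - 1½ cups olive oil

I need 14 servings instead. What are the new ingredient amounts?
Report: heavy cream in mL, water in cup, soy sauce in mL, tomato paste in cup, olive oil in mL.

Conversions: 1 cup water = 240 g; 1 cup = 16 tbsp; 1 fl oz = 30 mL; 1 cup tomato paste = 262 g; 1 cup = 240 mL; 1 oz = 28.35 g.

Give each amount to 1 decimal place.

heavy cream: 1995.0 mL; water: 1.2 cup; soy sauce: 525.0 mL; tomato paste: 3.0 cup; olive oil: 1260.0 mL

Scaling factor: 14/4 = 7/2 = 3.5.
heavy cream: (2 cup + 6 tbsp = 2.375 cup) × 7/2 × 240 mL/cup = 1995.0 mL
water: 3 oz × 7/2 × 28.35 g/oz ÷ 240 g/cup ≈ 1.2 cup
soy sauce: 5 fl oz × 7/2 × 30 mL/fl oz = 525.0 mL
tomato paste: 8 oz × 7/2 × 28.35 g/oz ÷ 262 g/cup ≈ 3.0 cup
olive oil: 1.5 cup × 7/2 × 240 mL/cup = 1260.0 mL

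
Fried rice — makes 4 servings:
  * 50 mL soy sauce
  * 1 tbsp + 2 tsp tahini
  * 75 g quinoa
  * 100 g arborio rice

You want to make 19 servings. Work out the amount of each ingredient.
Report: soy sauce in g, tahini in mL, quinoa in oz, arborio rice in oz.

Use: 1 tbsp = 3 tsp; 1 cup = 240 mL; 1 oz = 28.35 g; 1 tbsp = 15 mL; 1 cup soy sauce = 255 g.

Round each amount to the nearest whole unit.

Scaling factor: 19/4 = 4.75.
soy sauce: 50 mL × 19/4 ÷ 240 mL/cup × 255 g/cup ≈ 252 g
tahini: (1 tbsp + 2 tsp = 5/3 tbsp) × 19/4 × 15 mL/tbsp ≈ 119 mL
quinoa: 75 g × 19/4 ÷ 28.35 g/oz ≈ 13 oz
arborio rice: 100 g × 19/4 ÷ 28.35 g/oz ≈ 17 oz

soy sauce: 252 g; tahini: 119 mL; quinoa: 13 oz; arborio rice: 17 oz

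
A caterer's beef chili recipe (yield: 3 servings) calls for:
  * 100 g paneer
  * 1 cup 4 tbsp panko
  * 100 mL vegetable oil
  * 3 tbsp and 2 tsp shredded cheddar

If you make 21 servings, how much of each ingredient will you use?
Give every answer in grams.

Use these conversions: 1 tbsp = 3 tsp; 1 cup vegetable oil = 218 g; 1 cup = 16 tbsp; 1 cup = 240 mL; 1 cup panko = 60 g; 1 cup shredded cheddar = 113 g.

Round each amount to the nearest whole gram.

paneer: 700 g; panko: 525 g; vegetable oil: 636 g; shredded cheddar: 181 g

Scaling factor: 21/3 = 7.
paneer: 100 g × 7 = 700 g
panko: (1 cup + 4 tbsp = 1.25 cup) × 7 × 60 g/cup = 525 g
vegetable oil: 100 mL × 7 ÷ 240 mL/cup × 218 g/cup ≈ 636 g
shredded cheddar: (3 tbsp + 2 tsp = 11/3 tbsp) × 7 ÷ 16 tbsp/cup × 113 g/cup ≈ 181 g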